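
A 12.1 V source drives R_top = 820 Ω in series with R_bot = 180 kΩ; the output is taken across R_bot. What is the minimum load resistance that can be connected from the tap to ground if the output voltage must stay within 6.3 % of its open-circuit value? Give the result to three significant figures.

R_L(min) ≈ 12.1 kΩ

Output resistance R_th = R_top‖R_bot = (820 × 180000)/180800 = 816.3 Ω.
The fractional drop is R_th/(R_th + R_L); requiring this ≤ 0.0630 gives R_L ≥ R_th(1/0.0630 − 1) = 816.3 × 14.87 = 12.1 kΩ.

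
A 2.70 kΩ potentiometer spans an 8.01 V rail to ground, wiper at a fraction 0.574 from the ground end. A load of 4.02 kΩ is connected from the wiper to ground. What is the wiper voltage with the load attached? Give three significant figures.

The wiper splits the pot into (1−α)R = 1.150 kΩ above and αR = 1.550 kΩ below.
Lower section ‖ load = 1.119 kΩ.
V_wiper = 8.01 × 1.119/(1.150 + 1.119) = 3.95 V.

V ≈ 3.95 V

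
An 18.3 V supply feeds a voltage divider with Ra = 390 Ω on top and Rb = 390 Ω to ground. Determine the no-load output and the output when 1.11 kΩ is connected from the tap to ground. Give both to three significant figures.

Unloaded: 9.15 V; loaded: 7.78 V

Open-circuit: V = 18.3 × 390/(390 + 390) = 9.15 V.
With the load, Rb becomes Rb‖R_L = 288.6 Ω, so V = 18.3 × 288.6/678.6 = 7.78 V.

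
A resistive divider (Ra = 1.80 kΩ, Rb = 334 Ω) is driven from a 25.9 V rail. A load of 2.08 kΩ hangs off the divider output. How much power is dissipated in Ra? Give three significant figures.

Total resistance from the source is Ra + (Rb‖R_L) = 2088 Ω, so I = 25.9/2088 Ω = 12.41 mA.
P = I²·Ra = (12.41 mA)² × 1.80 kΩ = 277 mW.

P ≈ 277 mW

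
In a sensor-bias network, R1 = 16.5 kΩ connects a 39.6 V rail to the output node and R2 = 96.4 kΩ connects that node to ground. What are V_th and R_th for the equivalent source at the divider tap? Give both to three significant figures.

V_th is the open-circuit tap voltage: 39.6 × 96.4/(16.5 + 96.4) = 33.8 V.
With the supply zeroed, R1 and R2 appear in parallel from the tap: R_th = R1‖R2 = (16.5 × 96.4)/112.9 = 14.1 kΩ.

V_th = 33.8 V, R_th = 14.1 kΩ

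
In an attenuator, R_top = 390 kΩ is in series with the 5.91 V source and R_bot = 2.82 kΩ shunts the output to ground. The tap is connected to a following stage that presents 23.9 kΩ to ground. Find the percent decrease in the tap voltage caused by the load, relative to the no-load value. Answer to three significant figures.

The divider's output (Thévenin) resistance is R_top‖R_bot = 2.800 kΩ.
Fractional drop under load = R_th/(R_th + R_L) = 2.800 / (2.800 + 23.9) = 0.1049.
So the output falls by 10.5 %.

10.5 %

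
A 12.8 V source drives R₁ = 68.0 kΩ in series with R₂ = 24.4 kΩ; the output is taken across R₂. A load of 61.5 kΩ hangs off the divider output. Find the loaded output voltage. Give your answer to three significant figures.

V_out ≈ 2.62 V

The load sits in parallel with R₂: R₂‖R_L = (24.4 × 61.5) / (24.4 + 61.5) = 17.47 kΩ.
V_out = 12.8 × 17.47 / (68.0 + 17.47) = 12.8 × 17.47/85.47 = 2.62 V.
(Unloaded it would have been 3.38 V.)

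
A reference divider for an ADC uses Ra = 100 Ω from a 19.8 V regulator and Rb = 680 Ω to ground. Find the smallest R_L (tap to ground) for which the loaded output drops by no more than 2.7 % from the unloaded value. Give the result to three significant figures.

Output resistance R_th = Ra‖Rb = (100 × 680)/780.0 = 87.18 Ω.
The fractional drop is R_th/(R_th + R_L); requiring this ≤ 0.0270 gives R_L ≥ R_th(1/0.0270 − 1) = 87.18 × 36.04 = 3.14 kΩ.

R_L(min) ≈ 3.14 kΩ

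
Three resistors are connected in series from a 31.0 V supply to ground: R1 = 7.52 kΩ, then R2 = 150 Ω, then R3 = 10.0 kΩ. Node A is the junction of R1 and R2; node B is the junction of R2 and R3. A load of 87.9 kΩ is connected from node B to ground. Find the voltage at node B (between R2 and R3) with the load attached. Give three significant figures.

V ≈ 16.7 V

At node B, R3 is in parallel with the load: R3‖R_L = 8979 Ω.
Below node A the resistance is R2 + (R3‖R_L) = 9129 Ω, so V_A = 31.0 × 9129/16650 = 17.00 V.
Then V_B = V_A × (R3‖R_L)/(R2 + R3‖R_L) = 17.00 × 8979/9129 = 16.7 V.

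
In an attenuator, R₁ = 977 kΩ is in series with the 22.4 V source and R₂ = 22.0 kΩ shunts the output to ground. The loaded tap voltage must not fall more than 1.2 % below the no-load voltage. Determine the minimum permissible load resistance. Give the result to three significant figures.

R_L(min) ≈ 1.77 MΩ

Output resistance R_th = R₁‖R₂ = (977 × 22.0)/999.0 = 21.52 kΩ.
The fractional drop is R_th/(R_th + R_L); requiring this ≤ 0.0120 gives R_L ≥ R_th(1/0.0120 − 1) = 21.52 × 82.33 = 1.77 MΩ.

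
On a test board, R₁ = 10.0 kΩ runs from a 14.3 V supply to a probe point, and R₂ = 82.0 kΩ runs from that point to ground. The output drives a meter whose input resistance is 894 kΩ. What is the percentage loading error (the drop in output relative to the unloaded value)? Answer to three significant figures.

The divider's output (Thévenin) resistance is R₁‖R₂ = 8.913 kΩ.
Fractional drop under load = R_th/(R_th + R_L) = 8.913 / (8.913 + 894) = 0.009871.
So the output falls by 0.987 %.

0.987 %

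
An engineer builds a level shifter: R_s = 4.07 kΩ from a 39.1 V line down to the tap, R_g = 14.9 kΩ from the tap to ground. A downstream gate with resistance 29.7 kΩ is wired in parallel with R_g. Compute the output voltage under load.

V_out ≈ 27.7 V

The load sits in parallel with R_g: R_g‖R_L = (14.9 × 29.7) / (14.9 + 29.7) = 9.922 kΩ.
V_out = 39.1 × 9.922 / (4.07 + 9.922) = 39.1 × 9.922/13.99 = 27.7 V.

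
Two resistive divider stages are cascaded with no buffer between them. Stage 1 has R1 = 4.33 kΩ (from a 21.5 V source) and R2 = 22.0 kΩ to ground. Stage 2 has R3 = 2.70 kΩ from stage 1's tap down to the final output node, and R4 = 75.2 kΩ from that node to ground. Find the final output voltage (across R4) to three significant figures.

V_out ≈ 16.6 V

Stage 2 presents R3+R4 = 77.90 kΩ as a load on stage 1's tap.
Stage 1's lower leg becomes R2‖(R3+R4) = 17.16 kΩ, so V_mid = 21.5 × 17.16/21.49 = 17.17 V.
Stage 2 is itself unloaded: V_out = V_mid × R4/(R3+R4) = 17.17 × 75.2/77.90 = 16.6 V.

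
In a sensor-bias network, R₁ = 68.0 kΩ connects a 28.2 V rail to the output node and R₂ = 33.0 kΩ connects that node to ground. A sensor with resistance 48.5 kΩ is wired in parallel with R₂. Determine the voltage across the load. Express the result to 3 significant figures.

The load sits in parallel with R₂: R₂‖R_L = (33.0 × 48.5) / (33.0 + 48.5) = 19.64 kΩ.
V_out = 28.2 × 19.64 / (68.0 + 19.64) = 28.2 × 19.64/87.64 = 6.32 V.

V_out ≈ 6.32 V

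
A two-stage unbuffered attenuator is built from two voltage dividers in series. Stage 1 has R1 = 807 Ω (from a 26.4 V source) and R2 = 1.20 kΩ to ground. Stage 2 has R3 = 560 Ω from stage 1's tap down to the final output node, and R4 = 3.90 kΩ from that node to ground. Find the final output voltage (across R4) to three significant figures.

V_out ≈ 12.5 V

Stage 2 presents R3+R4 = 4460 Ω as a load on stage 1's tap.
Stage 1's lower leg becomes R2‖(R3+R4) = 945.6 Ω, so V_mid = 26.4 × 945.6/1753 = 14.24 V.
Stage 2 is itself unloaded: V_out = V_mid × R4/(R3+R4) = 14.24 × 3900/4460 = 12.5 V.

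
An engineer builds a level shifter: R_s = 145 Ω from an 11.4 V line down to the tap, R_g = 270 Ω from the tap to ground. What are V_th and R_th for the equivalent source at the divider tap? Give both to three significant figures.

V_th is the open-circuit tap voltage: 11.4 × 270/(145 + 270) = 7.42 V.
With the supply zeroed, R_s and R_g appear in parallel from the tap: R_th = R_s‖R_g = (145 × 270)/415.0 = 94.3 Ω.

V_th = 7.42 V, R_th = 94.3 Ω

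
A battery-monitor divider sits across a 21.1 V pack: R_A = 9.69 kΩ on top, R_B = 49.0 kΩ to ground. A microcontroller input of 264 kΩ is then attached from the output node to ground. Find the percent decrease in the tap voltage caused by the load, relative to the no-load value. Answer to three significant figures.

The divider's output (Thévenin) resistance is R_A‖R_B = 8.090 kΩ.
Fractional drop under load = R_th/(R_th + R_L) = 8.090 / (8.090 + 264) = 0.02973.
So the output falls by 2.97 %.

2.97 %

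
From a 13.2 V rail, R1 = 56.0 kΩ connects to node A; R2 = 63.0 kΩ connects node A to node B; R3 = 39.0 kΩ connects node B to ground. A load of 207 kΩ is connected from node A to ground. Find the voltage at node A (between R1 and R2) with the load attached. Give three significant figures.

Below node A the series string R2+R3 = 102.0 kΩ sits in parallel with the 207 kΩ load: 68.33 kΩ.
V_A = 13.2 × 68.33/(56.0 + 68.33) = 7.25 V.

V ≈ 7.25 V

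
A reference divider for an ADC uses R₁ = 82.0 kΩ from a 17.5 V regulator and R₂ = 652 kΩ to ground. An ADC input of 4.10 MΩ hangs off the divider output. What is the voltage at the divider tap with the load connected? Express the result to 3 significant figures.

V_out ≈ 15.3 V

The load sits in parallel with R₂: R₂‖R_L = (652 × 4100) / (652 + 4100) = 562.5 kΩ.
V_out = 17.5 × 562.5 / (82.0 + 562.5) = 17.5 × 562.5/644.5 = 15.3 V.
(Unloaded it would have been 15.5 V.)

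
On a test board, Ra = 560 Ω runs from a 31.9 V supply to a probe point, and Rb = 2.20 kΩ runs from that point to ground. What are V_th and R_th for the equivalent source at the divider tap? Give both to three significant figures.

V_th is the open-circuit tap voltage: 31.9 × 2200/(560 + 2200) = 25.4 V.
With the supply zeroed, Ra and Rb appear in parallel from the tap: R_th = Ra‖Rb = (560 × 2200)/2760 = 446 Ω.

V_th = 25.4 V, R_th = 446 Ω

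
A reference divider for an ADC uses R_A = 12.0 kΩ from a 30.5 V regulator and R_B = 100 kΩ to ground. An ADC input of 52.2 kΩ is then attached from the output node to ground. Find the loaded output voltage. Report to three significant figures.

The load sits in parallel with R_B: R_B‖R_L = (100 × 52.2) / (100 + 52.2) = 34.30 kΩ.
V_out = 30.5 × 34.30 / (12.0 + 34.30) = 30.5 × 34.30/46.30 = 22.6 V.

V_out ≈ 22.6 V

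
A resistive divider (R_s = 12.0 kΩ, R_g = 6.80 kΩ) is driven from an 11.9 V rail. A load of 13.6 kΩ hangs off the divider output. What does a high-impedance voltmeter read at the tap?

V_out ≈ 3.26 V

The load sits in parallel with R_g: R_g‖R_L = (6.80 × 13.6) / (6.80 + 13.6) = 4.533 kΩ.
V_out = 11.9 × 4.533 / (12.0 + 4.533) = 11.9 × 4.533/16.53 = 3.26 V.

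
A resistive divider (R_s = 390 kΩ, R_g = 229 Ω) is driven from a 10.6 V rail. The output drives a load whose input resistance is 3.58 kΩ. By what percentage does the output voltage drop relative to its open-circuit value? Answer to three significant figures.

6.01 %

The divider's output (Thévenin) resistance is R_s‖R_g = 228.9 Ω.
Fractional drop under load = R_th/(R_th + R_L) = 228.9 / (228.9 + 3580) = 0.06009.
So the output falls by 6.01 %.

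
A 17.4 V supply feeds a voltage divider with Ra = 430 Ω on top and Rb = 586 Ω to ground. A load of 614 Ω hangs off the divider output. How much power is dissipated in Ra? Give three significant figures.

P ≈ 244 mW

Total resistance from the source is Ra + (Rb‖R_L) = 729.8 Ω, so I = 17.4/729.8 Ω = 23.84 mA.
P = I²·Ra = (23.84 mA)² × 430 Ω = 244 mW.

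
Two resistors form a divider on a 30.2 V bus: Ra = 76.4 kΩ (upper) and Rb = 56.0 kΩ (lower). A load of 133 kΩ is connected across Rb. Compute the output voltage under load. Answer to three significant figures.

The load sits in parallel with Rb: Rb‖R_L = (56.0 × 133) / (56.0 + 133) = 39.41 kΩ.
V_out = 30.2 × 39.41 / (76.4 + 39.41) = 30.2 × 39.41/115.8 = 10.3 V.

V_out ≈ 10.3 V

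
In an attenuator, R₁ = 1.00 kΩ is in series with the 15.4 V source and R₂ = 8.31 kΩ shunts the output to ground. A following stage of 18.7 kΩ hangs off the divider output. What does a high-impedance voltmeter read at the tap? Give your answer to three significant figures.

The load sits in parallel with R₂: R₂‖R_L = (8.31 × 18.7) / (8.31 + 18.7) = 5.753 kΩ.
V_out = 15.4 × 5.753 / (1.00 + 5.753) = 15.4 × 5.753/6.753 = 13.1 V.

V_out ≈ 13.1 V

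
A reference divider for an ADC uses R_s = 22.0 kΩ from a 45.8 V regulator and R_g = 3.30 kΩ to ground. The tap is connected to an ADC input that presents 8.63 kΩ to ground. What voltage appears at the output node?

The load sits in parallel with R_g: R_g‖R_L = (3.30 × 8.63) / (3.30 + 8.63) = 2.387 kΩ.
V_out = 45.8 × 2.387 / (22.0 + 2.387) = 45.8 × 2.387/24.39 = 4.48 V.
(Unloaded it would have been 5.97 V.)

V_out ≈ 4.48 V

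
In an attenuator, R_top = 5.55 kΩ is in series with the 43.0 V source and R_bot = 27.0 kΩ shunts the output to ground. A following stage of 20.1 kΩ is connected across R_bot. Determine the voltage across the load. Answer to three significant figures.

V_out ≈ 29.0 V

The load sits in parallel with R_bot: R_bot‖R_L = (27.0 × 20.1) / (27.0 + 20.1) = 11.52 kΩ.
V_out = 43.0 × 11.52 / (5.55 + 11.52) = 43.0 × 11.52/17.07 = 29.0 V.
(Unloaded it would have been 35.7 V.)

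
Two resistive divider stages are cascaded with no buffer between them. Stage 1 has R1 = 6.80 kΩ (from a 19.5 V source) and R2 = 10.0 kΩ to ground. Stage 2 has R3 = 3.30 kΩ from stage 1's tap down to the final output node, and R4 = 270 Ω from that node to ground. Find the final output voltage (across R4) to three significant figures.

Stage 2 presents R3+R4 = 3570 Ω as a load on stage 1's tap.
Stage 1's lower leg becomes R2‖(R3+R4) = 2631 Ω, so V_mid = 19.5 × 2631/9431 = 5.440 V.
Stage 2 is itself unloaded: V_out = V_mid × R4/(R3+R4) = 5.440 × 270/3570 = 0.411 V.

V_out ≈ 0.411 V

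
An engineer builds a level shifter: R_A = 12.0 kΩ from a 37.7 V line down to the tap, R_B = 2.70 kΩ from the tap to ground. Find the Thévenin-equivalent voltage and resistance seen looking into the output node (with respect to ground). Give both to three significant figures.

V_th = 6.92 V, R_th = 2.20 kΩ

V_th is the open-circuit tap voltage: 37.7 × 2.70/(12.0 + 2.70) = 6.92 V.
With the supply zeroed, R_A and R_B appear in parallel from the tap: R_th = R_A‖R_B = (12.0 × 2.70)/14.70 = 2.20 kΩ.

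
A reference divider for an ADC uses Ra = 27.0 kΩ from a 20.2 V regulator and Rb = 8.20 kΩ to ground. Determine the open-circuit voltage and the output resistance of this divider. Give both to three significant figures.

V_th = 4.71 V, R_th = 6.29 kΩ

V_th is the open-circuit tap voltage: 20.2 × 8.20/(27.0 + 8.20) = 4.71 V.
With the supply zeroed, Ra and Rb appear in parallel from the tap: R_th = Ra‖Rb = (27.0 × 8.20)/35.20 = 6.29 kΩ.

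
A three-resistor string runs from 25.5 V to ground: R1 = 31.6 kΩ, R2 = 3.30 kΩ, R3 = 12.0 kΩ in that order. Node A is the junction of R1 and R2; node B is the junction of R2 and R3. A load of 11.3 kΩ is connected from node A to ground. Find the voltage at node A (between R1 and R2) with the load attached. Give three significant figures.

V ≈ 4.35 V

Below node A the series string R2+R3 = 15.30 kΩ sits in parallel with the 11.3 kΩ load: 6.500 kΩ.
V_A = 25.5 × 6.500/(31.6 + 6.500) = 4.35 V.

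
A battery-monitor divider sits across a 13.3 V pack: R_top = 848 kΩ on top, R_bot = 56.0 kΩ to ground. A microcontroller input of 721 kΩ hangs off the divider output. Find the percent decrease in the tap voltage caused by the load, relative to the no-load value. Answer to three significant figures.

The divider's output (Thévenin) resistance is R_top‖R_bot = 52.53 kΩ.
Fractional drop under load = R_th/(R_th + R_L) = 52.53 / (52.53 + 721) = 0.06791.
So the output falls by 6.79 %.

6.79 %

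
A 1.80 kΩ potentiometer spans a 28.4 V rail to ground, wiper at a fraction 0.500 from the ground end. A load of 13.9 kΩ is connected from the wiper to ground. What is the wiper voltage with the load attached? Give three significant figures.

The wiper splits the pot into (1−α)R = 900.0 Ω above and αR = 900.0 Ω below.
Lower section ‖ load = 845.3 Ω.
V_wiper = 28.4 × 845.3/(900.0 + 845.3) = 13.8 V.

V ≈ 13.8 V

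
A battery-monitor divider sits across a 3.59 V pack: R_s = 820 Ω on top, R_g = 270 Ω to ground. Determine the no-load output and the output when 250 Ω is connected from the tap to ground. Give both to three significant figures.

Unloaded: 0.889 V; loaded: 0.491 V

Open-circuit: V = 3.59 × 270/(820 + 270) = 0.889 V.
With the load, R_g becomes R_g‖R_L = 129.8 Ω, so V = 3.59 × 129.8/949.8 = 0.491 V.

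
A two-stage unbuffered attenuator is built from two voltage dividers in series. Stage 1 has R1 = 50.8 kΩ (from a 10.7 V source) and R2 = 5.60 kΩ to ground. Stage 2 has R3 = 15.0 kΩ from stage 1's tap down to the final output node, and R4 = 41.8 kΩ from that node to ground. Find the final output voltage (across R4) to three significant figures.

V_out ≈ 0.718 V

Stage 2 presents R3+R4 = 56.80 kΩ as a load on stage 1's tap.
Stage 1's lower leg becomes R2‖(R3+R4) = 5.097 kΩ, so V_mid = 10.7 × 5.097/55.90 = 0.9758 V.
Stage 2 is itself unloaded: V_out = V_mid × R4/(R3+R4) = 0.9758 × 41.8/56.80 = 0.718 V.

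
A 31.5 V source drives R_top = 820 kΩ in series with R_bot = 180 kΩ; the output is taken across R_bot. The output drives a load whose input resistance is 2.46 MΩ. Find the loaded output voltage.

The load sits in parallel with R_bot: R_bot‖R_L = (180 × 2460) / (180 + 2460) = 167.7 kΩ.
V_out = 31.5 × 167.7 / (820 + 167.7) = 31.5 × 167.7/987.7 = 5.35 V.
(Unloaded it would have been 5.67 V.)

V_out ≈ 5.35 V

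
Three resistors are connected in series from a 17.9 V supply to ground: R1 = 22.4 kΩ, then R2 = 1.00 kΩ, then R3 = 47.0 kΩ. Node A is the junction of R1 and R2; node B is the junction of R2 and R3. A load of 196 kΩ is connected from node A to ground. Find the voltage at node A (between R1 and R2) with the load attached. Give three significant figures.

Below node A the series string R2+R3 = 48.00 kΩ sits in parallel with the 196 kΩ load: 38.56 kΩ.
V_A = 17.9 × 38.56/(22.4 + 38.56) = 11.3 V.

V ≈ 11.3 V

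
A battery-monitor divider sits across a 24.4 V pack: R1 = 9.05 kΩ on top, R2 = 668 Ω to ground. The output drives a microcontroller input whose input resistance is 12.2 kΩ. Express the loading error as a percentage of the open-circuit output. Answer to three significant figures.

4.85 %

The divider's output (Thévenin) resistance is R1‖R2 = 622.1 Ω.
Fractional drop under load = R_th/(R_th + R_L) = 622.1 / (622.1 + 12200) = 0.04852.
So the output falls by 4.85 %.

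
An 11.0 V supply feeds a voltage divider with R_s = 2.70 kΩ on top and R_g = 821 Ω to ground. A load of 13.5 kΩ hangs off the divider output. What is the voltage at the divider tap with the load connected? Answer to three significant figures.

The load sits in parallel with R_g: R_g‖R_L = (821 × 13500) / (821 + 13500) = 773.9 Ω.
V_out = 11.0 × 773.9 / (2700 + 773.9) = 11.0 × 773.9/3474 = 2.45 V.
(Unloaded it would have been 2.56 V.)

V_out ≈ 2.45 V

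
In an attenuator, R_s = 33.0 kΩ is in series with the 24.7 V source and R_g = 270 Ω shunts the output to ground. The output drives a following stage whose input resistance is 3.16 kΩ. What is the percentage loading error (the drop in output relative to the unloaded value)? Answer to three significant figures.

7.81 %

The divider's output (Thévenin) resistance is R_s‖R_g = 267.8 Ω.
Fractional drop under load = R_th/(R_th + R_L) = 267.8 / (267.8 + 3160) = 0.07813.
So the output falls by 7.81 %.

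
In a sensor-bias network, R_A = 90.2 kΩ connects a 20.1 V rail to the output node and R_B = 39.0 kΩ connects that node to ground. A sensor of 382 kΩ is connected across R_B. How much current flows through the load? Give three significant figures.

I_L ≈ 0.0148 mA

R_B‖R_L = 35.39 kΩ; V_out = 20.1 × 35.39/125.6 = 5.664 V.
I_L = V_out / R_L = 5.664 / 382 kΩ = 0.0148 mA.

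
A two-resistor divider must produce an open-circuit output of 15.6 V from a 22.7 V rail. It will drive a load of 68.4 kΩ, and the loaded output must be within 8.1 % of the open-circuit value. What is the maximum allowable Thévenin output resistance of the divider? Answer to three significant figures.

R_th ≤ 6.03 kΩ

Loading drop = R_th/(R_th + R_L) ≤ 0.0810, so R_th ≤ R_L · ε/(1−ε) = 68.4 kΩ × 0.0810/0.9190 = 6.03 kΩ.
(Any R1, R2 with R2/(R1+R2) = 0.687 and R1‖R2 ≤ 6.03 kΩ will meet the spec.)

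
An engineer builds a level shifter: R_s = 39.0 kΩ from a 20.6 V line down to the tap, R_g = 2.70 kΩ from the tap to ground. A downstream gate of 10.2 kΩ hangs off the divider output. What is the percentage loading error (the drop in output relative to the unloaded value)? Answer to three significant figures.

19.8 %

The divider's output (Thévenin) resistance is R_s‖R_g = 2.525 kΩ.
Fractional drop under load = R_th/(R_th + R_L) = 2.525 / (2.525 + 10.2) = 0.1984.
So the output falls by 19.8 %.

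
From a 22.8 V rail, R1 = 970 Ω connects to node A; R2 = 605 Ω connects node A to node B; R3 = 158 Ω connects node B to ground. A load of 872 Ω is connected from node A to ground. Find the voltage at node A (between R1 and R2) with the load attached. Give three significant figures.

V ≈ 6.74 V

Below node A the series string R2+R3 = 763.0 Ω sits in parallel with the 872 Ω load: 406.9 Ω.
V_A = 22.8 × 406.9/(970 + 406.9) = 6.74 V.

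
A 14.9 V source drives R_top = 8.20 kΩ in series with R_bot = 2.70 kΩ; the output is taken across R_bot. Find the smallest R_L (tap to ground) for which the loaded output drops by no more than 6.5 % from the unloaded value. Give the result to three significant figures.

R_L(min) ≈ 29.2 kΩ

Output resistance R_th = R_top‖R_bot = (8.20 × 2.70)/10.90 = 2.031 kΩ.
The fractional drop is R_th/(R_th + R_L); requiring this ≤ 0.0650 gives R_L ≥ R_th(1/0.0650 − 1) = 2.031 × 14.38 = 29.2 kΩ.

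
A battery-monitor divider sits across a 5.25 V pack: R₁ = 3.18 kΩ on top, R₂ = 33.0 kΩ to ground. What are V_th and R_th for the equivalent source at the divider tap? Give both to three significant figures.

V_th is the open-circuit tap voltage: 5.25 × 33.0/(3.18 + 33.0) = 4.79 V.
With the supply zeroed, R₁ and R₂ appear in parallel from the tap: R_th = R₁‖R₂ = (3.18 × 33.0)/36.18 = 2.90 kΩ.

V_th = 4.79 V, R_th = 2.90 kΩ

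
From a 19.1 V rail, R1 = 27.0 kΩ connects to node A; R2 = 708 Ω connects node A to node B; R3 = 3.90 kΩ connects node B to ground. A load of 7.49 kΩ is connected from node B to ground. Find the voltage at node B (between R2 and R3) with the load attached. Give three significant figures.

V ≈ 1.62 V

At node B, R3 is in parallel with the load: R3‖R_L = 2565 Ω.
Below node A the resistance is R2 + (R3‖R_L) = 3273 Ω, so V_A = 19.1 × 3273/30270 = 2.065 V.
Then V_B = V_A × (R3‖R_L)/(R2 + R3‖R_L) = 2.065 × 2565/3273 = 1.62 V.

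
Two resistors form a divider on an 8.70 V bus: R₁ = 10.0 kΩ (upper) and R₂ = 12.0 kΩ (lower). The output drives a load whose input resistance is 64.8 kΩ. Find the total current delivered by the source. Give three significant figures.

R₂‖R_L = 10.12 kΩ, so the source sees R₁ + R₂‖R_L = 20.12 kΩ.
I = 8.70 V / 20.12 kΩ = 0.432 mA.

I ≈ 0.432 mA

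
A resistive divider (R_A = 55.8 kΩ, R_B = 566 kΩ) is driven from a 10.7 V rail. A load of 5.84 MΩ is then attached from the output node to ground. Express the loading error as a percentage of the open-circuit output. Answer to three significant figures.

0.862 %

The divider's output (Thévenin) resistance is R_A‖R_B = 50.79 kΩ.
Fractional drop under load = R_th/(R_th + R_L) = 50.79 / (50.79 + 5840) = 0.008622.
So the output falls by 0.862 %.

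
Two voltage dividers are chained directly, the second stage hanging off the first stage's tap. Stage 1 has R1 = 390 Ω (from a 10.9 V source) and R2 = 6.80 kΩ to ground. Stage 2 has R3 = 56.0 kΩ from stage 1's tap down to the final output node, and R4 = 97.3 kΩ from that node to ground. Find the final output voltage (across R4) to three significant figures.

Stage 2 presents R3+R4 = 153300 Ω as a load on stage 1's tap.
Stage 1's lower leg becomes R2‖(R3+R4) = 6511 Ω, so V_mid = 10.9 × 6511/6901 = 10.28 V.
Stage 2 is itself unloaded: V_out = V_mid × R4/(R3+R4) = 10.28 × 97300/153300 = 6.53 V.

V_out ≈ 6.53 V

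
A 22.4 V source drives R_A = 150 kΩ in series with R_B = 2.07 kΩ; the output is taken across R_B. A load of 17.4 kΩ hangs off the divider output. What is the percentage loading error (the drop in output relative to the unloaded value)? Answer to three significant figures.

Unloaded V = 22.4 × 2.07/152.1 = 0.30491 V.
Loaded: R_B‖R_L = 1.850 kΩ, giving V = 22.4 × 1.850/151.8 = 0.27289 V.
Drop = (0.30491 − 0.27289) / 0.30491 = 10.5 %.

10.5 %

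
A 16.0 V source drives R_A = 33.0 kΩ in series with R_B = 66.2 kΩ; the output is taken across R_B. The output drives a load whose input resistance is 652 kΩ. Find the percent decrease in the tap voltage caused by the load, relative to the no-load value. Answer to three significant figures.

3.27 %

The divider's output (Thévenin) resistance is R_A‖R_B = 22.02 kΩ.
Fractional drop under load = R_th/(R_th + R_L) = 22.02 / (22.02 + 652) = 0.03267.
So the output falls by 3.27 %.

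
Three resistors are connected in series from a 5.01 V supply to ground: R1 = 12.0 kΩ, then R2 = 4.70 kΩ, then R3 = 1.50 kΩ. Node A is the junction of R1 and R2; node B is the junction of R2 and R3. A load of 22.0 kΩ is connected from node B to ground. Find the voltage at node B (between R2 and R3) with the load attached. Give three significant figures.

V ≈ 0.389 V

At node B, R3 is in parallel with the load: R3‖R_L = 1.404 kΩ.
Below node A the resistance is R2 + (R3‖R_L) = 6.104 kΩ, so V_A = 5.01 × 6.104/18.10 = 1.689 V.
Then V_B = V_A × (R3‖R_L)/(R2 + R3‖R_L) = 1.689 × 1.404/6.104 = 0.389 V.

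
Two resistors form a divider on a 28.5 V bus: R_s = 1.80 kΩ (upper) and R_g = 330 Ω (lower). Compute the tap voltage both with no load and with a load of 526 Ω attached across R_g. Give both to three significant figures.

Unloaded: 4.42 V; loaded: 2.89 V

Open-circuit: V = 28.5 × 330/(1800 + 330) = 4.42 V.
With the load, R_g becomes R_g‖R_L = 202.8 Ω, so V = 28.5 × 202.8/2003 = 2.89 V.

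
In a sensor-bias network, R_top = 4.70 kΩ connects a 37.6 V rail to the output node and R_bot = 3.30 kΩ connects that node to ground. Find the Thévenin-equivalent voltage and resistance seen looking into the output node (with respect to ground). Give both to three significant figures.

V_th is the open-circuit tap voltage: 37.6 × 3.30/(4.70 + 3.30) = 15.5 V.
With the supply zeroed, R_top and R_bot appear in parallel from the tap: R_th = R_top‖R_bot = (4.70 × 3.30)/8.000 = 1.94 kΩ.

V_th = 15.5 V, R_th = 1.94 kΩ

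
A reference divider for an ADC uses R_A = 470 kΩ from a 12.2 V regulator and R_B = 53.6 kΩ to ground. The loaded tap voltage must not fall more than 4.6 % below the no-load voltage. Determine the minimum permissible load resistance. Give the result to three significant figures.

R_L(min) ≈ 998 kΩ

Output resistance R_th = R_A‖R_B = (470 × 53.6)/523.6 = 48.11 kΩ.
The fractional drop is R_th/(R_th + R_L); requiring this ≤ 0.0460 gives R_L ≥ R_th(1/0.0460 − 1) = 48.11 × 20.74 = 998 kΩ.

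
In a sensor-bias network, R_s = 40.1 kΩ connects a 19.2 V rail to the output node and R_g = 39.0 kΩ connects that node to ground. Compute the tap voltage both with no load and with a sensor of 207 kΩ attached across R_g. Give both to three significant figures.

Unloaded: 9.47 V; loaded: 8.64 V

Open-circuit: V = 19.2 × 39.0/(40.1 + 39.0) = 9.47 V.
With the load, R_g becomes R_g‖R_L = 32.82 kΩ, so V = 19.2 × 32.82/72.92 = 8.64 V.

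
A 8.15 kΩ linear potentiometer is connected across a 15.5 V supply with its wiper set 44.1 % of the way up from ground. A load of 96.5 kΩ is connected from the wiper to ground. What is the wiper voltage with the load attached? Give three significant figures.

The wiper splits the pot into (1−α)R = 4.556 kΩ above and αR = 3.594 kΩ below.
Lower section ‖ load = 3.465 kΩ.
V_wiper = 15.5 × 3.465/(4.556 + 3.465) = 6.70 V.

V ≈ 6.70 V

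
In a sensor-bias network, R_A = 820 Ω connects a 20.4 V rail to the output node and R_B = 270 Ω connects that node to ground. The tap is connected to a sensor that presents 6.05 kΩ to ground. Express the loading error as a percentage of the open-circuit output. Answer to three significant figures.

3.25 %

The divider's output (Thévenin) resistance is R_A‖R_B = 203.1 Ω.
Fractional drop under load = R_th/(R_th + R_L) = 203.1 / (203.1 + 6050) = 0.03248.
So the output falls by 3.25 %.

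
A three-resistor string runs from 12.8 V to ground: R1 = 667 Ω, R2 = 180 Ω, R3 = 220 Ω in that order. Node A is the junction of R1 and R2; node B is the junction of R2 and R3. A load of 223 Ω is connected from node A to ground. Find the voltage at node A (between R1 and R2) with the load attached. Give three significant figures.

Below node A the series string R2+R3 = 400.0 Ω sits in parallel with the 223 Ω load: 143.2 Ω.
V_A = 12.8 × 143.2/(667 + 143.2) = 2.26 V.

V ≈ 2.26 V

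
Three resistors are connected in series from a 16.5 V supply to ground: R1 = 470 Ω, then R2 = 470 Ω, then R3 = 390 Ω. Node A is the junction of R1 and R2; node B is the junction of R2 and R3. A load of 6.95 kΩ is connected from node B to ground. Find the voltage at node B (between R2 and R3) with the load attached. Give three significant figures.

V ≈ 4.65 V

At node B, R3 is in parallel with the load: R3‖R_L = 369.3 Ω.
Below node A the resistance is R2 + (R3‖R_L) = 839.3 Ω, so V_A = 16.5 × 839.3/1309 = 10.58 V.
Then V_B = V_A × (R3‖R_L)/(R2 + R3‖R_L) = 10.58 × 369.3/839.3 = 4.65 V.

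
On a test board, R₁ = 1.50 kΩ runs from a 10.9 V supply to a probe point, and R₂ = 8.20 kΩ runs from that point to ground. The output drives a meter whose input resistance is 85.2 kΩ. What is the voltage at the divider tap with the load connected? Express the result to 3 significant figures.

V_out ≈ 9.08 V

The load sits in parallel with R₂: R₂‖R_L = (8.20 × 85.2) / (8.20 + 85.2) = 7.480 kΩ.
V_out = 10.9 × 7.480 / (1.50 + 7.480) = 10.9 × 7.480/8.980 = 9.08 V.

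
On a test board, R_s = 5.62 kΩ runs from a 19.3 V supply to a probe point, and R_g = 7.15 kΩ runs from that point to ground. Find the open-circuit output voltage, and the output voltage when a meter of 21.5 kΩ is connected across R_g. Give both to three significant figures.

Open-circuit: V = 19.3 × 7.15/(5.62 + 7.15) = 10.8 V.
With the load, R_g becomes R_g‖R_L = 5.366 kΩ, so V = 19.3 × 5.366/10.99 = 9.43 V.

Unloaded: 10.8 V; loaded: 9.43 V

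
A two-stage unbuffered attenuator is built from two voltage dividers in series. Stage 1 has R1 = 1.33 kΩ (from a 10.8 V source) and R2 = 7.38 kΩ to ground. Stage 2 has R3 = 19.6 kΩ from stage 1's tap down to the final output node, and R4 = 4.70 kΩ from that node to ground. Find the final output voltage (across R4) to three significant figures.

V_out ≈ 1.69 V

Stage 2 presents R3+R4 = 24.30 kΩ as a load on stage 1's tap.
Stage 1's lower leg becomes R2‖(R3+R4) = 5.661 kΩ, so V_mid = 10.8 × 5.661/6.991 = 8.745 V.
Stage 2 is itself unloaded: V_out = V_mid × R4/(R3+R4) = 8.745 × 4.70/24.30 = 1.69 V.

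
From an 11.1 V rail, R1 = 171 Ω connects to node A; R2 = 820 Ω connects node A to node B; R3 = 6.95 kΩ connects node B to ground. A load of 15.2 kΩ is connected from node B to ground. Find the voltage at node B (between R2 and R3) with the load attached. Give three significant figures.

At node B, R3 is in parallel with the load: R3‖R_L = 4769 Ω.
Below node A the resistance is R2 + (R3‖R_L) = 5589 Ω, so V_A = 11.1 × 5589/5760 = 10.77 V.
Then V_B = V_A × (R3‖R_L)/(R2 + R3‖R_L) = 10.77 × 4769/5589 = 9.19 V.

V ≈ 9.19 V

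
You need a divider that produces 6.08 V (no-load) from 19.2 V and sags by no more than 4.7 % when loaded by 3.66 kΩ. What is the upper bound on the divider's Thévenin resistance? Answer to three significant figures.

R_th ≤ 181 Ω

Loading drop = R_th/(R_th + R_L) ≤ 0.0470, so R_th ≤ R_L · ε/(1−ε) = 3.66 kΩ × 0.0470/0.9530 = 181 Ω.
(Any R1, R2 with R2/(R1+R2) = 0.317 and R1‖R2 ≤ 181 Ω will meet the spec.)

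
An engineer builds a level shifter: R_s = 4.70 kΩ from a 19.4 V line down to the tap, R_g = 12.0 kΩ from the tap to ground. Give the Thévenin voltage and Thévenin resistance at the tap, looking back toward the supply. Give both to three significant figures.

V_th = 13.9 V, R_th = 3.38 kΩ

V_th is the open-circuit tap voltage: 19.4 × 12.0/(4.70 + 12.0) = 13.9 V.
With the supply zeroed, R_s and R_g appear in parallel from the tap: R_th = R_s‖R_g = (4.70 × 12.0)/16.70 = 3.38 kΩ.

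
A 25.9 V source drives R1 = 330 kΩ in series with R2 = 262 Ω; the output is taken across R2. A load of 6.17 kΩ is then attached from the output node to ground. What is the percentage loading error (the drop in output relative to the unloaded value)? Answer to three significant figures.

The divider's output (Thévenin) resistance is R1‖R2 = 261.8 Ω.
Fractional drop under load = R_th/(R_th + R_L) = 261.8 / (261.8 + 6170) = 0.04070.
So the output falls by 4.07 %.

4.07 %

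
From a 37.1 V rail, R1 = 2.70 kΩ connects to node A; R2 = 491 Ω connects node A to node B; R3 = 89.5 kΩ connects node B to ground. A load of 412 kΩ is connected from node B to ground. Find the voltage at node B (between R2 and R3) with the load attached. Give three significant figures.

At node B, R3 is in parallel with the load: R3‖R_L = 73530 Ω.
Below node A the resistance is R2 + (R3‖R_L) = 74020 Ω, so V_A = 37.1 × 74020/76720 = 35.79 V.
Then V_B = V_A × (R3‖R_L)/(R2 + R3‖R_L) = 35.79 × 73530/74020 = 35.6 V.

V ≈ 35.6 V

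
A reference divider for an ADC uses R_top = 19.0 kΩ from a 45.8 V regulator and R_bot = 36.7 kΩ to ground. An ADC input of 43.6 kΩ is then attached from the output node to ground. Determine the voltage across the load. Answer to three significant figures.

V_out ≈ 23.4 V

The load sits in parallel with R_bot: R_bot‖R_L = (36.7 × 43.6) / (36.7 + 43.6) = 19.93 kΩ.
V_out = 45.8 × 19.93 / (19.0 + 19.93) = 45.8 × 19.93/38.93 = 23.4 V.
(Unloaded it would have been 30.2 V.)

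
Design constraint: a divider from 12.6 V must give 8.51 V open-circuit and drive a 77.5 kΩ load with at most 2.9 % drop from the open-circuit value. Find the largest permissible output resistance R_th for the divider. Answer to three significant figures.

R_th ≤ 2.31 kΩ

Loading drop = R_th/(R_th + R_L) ≤ 0.0290, so R_th ≤ R_L · ε/(1−ε) = 77.5 kΩ × 0.0290/0.9710 = 2.31 kΩ.
(Any R1, R2 with R2/(R1+R2) = 0.675 and R1‖R2 ≤ 2.31 kΩ will meet the spec.)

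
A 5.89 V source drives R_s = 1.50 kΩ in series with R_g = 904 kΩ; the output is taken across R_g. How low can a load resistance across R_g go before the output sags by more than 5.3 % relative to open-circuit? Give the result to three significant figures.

Output resistance R_th = R_s‖R_g = (1.50 × 904)/905.5 = 1.498 kΩ.
The fractional drop is R_th/(R_th + R_L); requiring this ≤ 0.0530 gives R_L ≥ R_th(1/0.0530 − 1) = 1.498 × 17.87 = 26.8 kΩ.

R_L(min) ≈ 26.8 kΩ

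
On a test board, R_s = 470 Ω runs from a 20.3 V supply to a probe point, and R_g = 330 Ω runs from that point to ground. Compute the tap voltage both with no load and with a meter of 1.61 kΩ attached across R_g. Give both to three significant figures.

Open-circuit: V = 20.3 × 330/(470 + 330) = 8.37 V.
With the load, R_g becomes R_g‖R_L = 273.9 Ω, so V = 20.3 × 273.9/743.9 = 7.47 V.

Unloaded: 8.37 V; loaded: 7.47 V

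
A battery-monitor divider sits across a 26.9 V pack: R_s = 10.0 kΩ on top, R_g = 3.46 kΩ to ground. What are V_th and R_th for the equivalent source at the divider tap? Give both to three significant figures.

V_th is the open-circuit tap voltage: 26.9 × 3.46/(10.0 + 3.46) = 6.91 V.
With the supply zeroed, R_s and R_g appear in parallel from the tap: R_th = R_s‖R_g = (10.0 × 3.46)/13.46 = 2.57 kΩ.

V_th = 6.91 V, R_th = 2.57 kΩ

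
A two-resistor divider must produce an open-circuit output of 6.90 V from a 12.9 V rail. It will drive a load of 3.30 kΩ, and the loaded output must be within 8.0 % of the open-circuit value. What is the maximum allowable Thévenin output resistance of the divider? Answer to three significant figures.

Loading drop = R_th/(R_th + R_L) ≤ 0.0800, so R_th ≤ R_L · ε/(1−ε) = 3.30 kΩ × 0.0800/0.9200 = 287 Ω.

R_th ≤ 287 Ω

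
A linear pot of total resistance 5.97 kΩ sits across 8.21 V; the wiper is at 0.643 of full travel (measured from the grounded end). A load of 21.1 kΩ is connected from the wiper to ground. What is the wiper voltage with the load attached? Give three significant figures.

V ≈ 4.96 V

The wiper splits the pot into (1−α)R = 2.131 kΩ above and αR = 3.839 kΩ below.
Lower section ‖ load = 3.248 kΩ.
V_wiper = 8.21 × 3.248/(2.131 + 3.248) = 4.96 V.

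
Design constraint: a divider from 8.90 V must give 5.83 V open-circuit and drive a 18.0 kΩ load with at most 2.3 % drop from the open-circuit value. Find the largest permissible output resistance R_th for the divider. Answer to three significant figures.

Loading drop = R_th/(R_th + R_L) ≤ 0.0230, so R_th ≤ R_L · ε/(1−ε) = 18.0 kΩ × 0.0230/0.9770 = 424 Ω.

R_th ≤ 424 Ω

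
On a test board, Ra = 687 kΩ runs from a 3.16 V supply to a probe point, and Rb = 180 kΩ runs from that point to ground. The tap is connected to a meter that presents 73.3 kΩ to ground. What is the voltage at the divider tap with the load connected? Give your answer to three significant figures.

V_out ≈ 0.223 V

The load sits in parallel with Rb: Rb‖R_L = (180 × 73.3) / (180 + 73.3) = 52.09 kΩ.
V_out = 3.16 × 52.09 / (687 + 52.09) = 3.16 × 52.09/739.1 = 0.223 V.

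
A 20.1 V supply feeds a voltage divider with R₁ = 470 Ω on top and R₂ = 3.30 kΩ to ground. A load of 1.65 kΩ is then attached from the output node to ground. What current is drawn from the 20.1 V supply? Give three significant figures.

I ≈ 12.8 mA

R₂‖R_L = 1100 Ω, so the source sees R₁ + R₂‖R_L = 1570 Ω.
I = 20.1 V / 1570 Ω = 12.8 mA.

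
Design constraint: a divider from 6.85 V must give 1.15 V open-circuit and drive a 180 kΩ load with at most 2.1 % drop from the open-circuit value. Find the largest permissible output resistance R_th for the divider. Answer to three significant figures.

Loading drop = R_th/(R_th + R_L) ≤ 0.0210, so R_th ≤ R_L · ε/(1−ε) = 180 kΩ × 0.0210/0.9790 = 3.86 kΩ.
(Any R1, R2 with R2/(R1+R2) = 0.168 and R1‖R2 ≤ 3.86 kΩ will meet the spec.)

R_th ≤ 3.86 kΩ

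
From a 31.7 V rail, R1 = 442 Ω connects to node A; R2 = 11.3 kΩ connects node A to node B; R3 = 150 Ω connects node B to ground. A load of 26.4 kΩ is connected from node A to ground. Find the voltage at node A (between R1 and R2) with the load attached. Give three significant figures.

Below node A the series string R2+R3 = 11450 Ω sits in parallel with the 26400 Ω load: 7986 Ω.
V_A = 31.7 × 7986/(442 + 7986) = 30.0 V.

V ≈ 30.0 V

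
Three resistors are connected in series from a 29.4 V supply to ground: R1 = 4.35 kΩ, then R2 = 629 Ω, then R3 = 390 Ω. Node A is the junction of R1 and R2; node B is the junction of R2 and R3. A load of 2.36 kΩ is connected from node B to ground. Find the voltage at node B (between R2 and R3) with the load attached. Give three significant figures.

V ≈ 1.85 V

At node B, R3 is in parallel with the load: R3‖R_L = 334.7 Ω.
Below node A the resistance is R2 + (R3‖R_L) = 963.7 Ω, so V_A = 29.4 × 963.7/5314 = 5.332 V.
Then V_B = V_A × (R3‖R_L)/(R2 + R3‖R_L) = 5.332 × 334.7/963.7 = 1.85 V.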